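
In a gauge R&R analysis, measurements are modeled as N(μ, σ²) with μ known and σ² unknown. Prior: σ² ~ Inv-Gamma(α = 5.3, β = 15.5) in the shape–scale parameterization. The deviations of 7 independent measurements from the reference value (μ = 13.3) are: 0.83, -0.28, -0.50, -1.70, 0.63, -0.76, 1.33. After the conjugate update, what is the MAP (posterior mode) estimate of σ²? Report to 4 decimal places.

1.9210

With known mean μ and an Inverse-Gamma(α, β) prior on σ², the Normal likelihood is conjugate: posterior is Inv-Gamma(α + n/2, β + Σ(xᵢ−μ)²/2).
Σ(xᵢ−μ)² = (0.83)² + (-0.28)² + (-0.50)² + (-1.70)² + (0.63)² + (-0.76)² + (1.33)² = 6.6507.
Posterior: Inv-Gamma(5.3 + 7/2, 15.5 + 6.6507/2) = Inv-Gamma(8.80, 18.82535).
Mode = β/(α+1) = 18.82535/9.80 = 1.9210.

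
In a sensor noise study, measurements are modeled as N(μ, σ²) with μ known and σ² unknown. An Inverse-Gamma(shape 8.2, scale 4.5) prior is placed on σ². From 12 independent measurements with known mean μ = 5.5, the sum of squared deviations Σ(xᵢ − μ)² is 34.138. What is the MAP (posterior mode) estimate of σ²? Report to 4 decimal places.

1.4190

With known mean μ and an Inverse-Gamma(α, β) prior on σ², the Normal likelihood is conjugate: posterior is Inv-Gamma(α + n/2, β + Σ(xᵢ−μ)²/2).
Posterior: Inv-Gamma(8.2 + 12/2, 4.5 + 34.138/2) = Inv-Gamma(14.20, 21.5690).
Mode = β/(α+1) = 21.5690/15.20 = 1.4190.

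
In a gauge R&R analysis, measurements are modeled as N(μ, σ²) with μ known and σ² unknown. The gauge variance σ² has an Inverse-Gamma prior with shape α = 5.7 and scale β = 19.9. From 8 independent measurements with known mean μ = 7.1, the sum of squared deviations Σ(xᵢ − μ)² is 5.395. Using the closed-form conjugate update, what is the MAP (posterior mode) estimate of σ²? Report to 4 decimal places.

2.1119

With known mean μ and an Inverse-Gamma(α, β) prior on σ², the Normal likelihood is conjugate: posterior is Inv-Gamma(α + n/2, β + Σ(xᵢ−μ)²/2).
Posterior: Inv-Gamma(5.7 + 8/2, 19.9 + 5.395/2) = Inv-Gamma(9.70, 22.5975).
Mode = β/(α+1) = 22.5975/10.70 = 2.1119.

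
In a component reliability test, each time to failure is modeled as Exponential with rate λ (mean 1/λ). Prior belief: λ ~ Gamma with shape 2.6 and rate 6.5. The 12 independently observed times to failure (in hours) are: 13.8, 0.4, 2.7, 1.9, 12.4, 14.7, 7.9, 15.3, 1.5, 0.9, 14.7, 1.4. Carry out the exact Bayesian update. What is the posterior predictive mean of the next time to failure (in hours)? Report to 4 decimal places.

With a Gamma(shape α, rate β) prior on the exponential rate λ, the posterior after n observations with total T = Σxᵢ is Gamma(α+n, β+T).
Sum of observations T = 87.6 hours; n = 12.
Posterior: Gamma(2.6+12, 6.5+87.6) = Gamma(14.6, 94.1).
The predictive distribution for the next observation is Lomax; its mean is β/(α−1) = 94.1/13.6 = 6.9191.

6.9191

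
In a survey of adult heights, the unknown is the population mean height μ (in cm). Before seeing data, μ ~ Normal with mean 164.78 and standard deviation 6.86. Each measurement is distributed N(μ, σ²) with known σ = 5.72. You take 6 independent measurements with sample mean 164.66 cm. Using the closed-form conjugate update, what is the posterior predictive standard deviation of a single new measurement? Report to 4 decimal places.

6.1323

For Normal data with known variance σ², a Normal(μ₀, σ₀²) prior on μ is conjugate. Posterior precision = 1/σ₀² + n/σ²; posterior mean is the precision-weighted average of μ₀ and x̄.
σ₀² = 6.86² = 47.0596, σ² = 5.72² = 32.7184; σ² + n·σ₀² = 32.7184 + 6·47.0596 = 315.076.
Posterior precision = 1/σ₀² + n/σ² = 1/47.0596 + 6/32.7184 = (σ² + n·σ₀²)/(σ₀²σ²) = 315.076/(47.0596·32.7184); posterior variance σₙ² = σ₀²σ²/(σ² + n·σ₀²) = 47.0596·32.7184/315.076 = 4.886805.
Predictive variance for one new observation = σₙ² + σ² = 47.0596·32.7184/315.076 + 32.7184 = σ²·(σ₀² + 315.076)/315.076 = 32.7184·362.1356/315.076 = 37.605205; SD = √(32.7184·362.1356/315.076) = 6.1323.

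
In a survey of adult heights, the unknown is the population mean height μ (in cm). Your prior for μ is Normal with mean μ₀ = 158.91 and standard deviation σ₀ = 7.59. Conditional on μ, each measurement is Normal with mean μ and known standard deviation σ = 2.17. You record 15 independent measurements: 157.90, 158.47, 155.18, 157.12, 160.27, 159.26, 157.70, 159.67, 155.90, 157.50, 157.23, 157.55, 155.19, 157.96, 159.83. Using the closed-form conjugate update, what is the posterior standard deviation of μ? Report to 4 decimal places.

For Normal data with known variance σ², a Normal(μ₀, σ₀²) prior on μ is conjugate. Posterior precision = 1/σ₀² + n/σ²; posterior mean is the precision-weighted average of μ₀ and x̄.
σ₀² = 7.59² = 57.6081, σ² = 2.17² = 4.7089; σ² + n·σ₀² = 4.7089 + 15·57.6081 = 868.8304.
Posterior precision = 1/σ₀² + n/σ² = 1/57.6081 + 15/4.7089 = (σ² + n·σ₀²)/(σ₀²σ²) = 868.8304/(57.6081·4.7089); posterior variance σₙ² = σ₀²σ²/(σ² + n·σ₀²) = 57.6081·4.7089/868.8304 = 0.312225.
Posterior SD = √σₙ² = √(57.6081·4.7089/868.8304) = 0.5588.

0.5588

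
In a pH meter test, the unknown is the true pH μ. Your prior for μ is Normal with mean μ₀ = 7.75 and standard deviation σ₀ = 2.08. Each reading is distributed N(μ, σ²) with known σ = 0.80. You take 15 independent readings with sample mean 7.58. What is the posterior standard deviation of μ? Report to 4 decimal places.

0.2055

For Normal data with known variance σ², a Normal(μ₀, σ₀²) prior on μ is conjugate. Posterior precision = 1/σ₀² + n/σ²; posterior mean is the precision-weighted average of μ₀ and x̄.
σ₀² = 2.08² = 4.3264, σ² = 0.80² = 0.64; σ² + n·σ₀² = 0.64 + 15·4.3264 = 65.536.
Posterior precision = 1/σ₀² + n/σ² = 1/4.3264 + 15/0.64 = (σ² + n·σ₀²)/(σ₀²σ²) = 65.536/(4.3264·0.64); posterior variance σₙ² = σ₀²σ²/(σ² + n·σ₀²) = 4.3264·0.64/65.536 = 0.042250.
Posterior SD = √σₙ² = √(4.3264·0.64/65.536) = 0.2055.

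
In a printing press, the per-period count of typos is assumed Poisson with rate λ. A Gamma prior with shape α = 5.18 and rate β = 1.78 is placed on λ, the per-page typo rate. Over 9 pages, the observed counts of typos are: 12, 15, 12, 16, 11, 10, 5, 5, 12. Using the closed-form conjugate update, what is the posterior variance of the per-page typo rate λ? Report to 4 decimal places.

With a Gamma(shape α, rate β) prior, the Poisson likelihood is conjugate: the posterior is Gamma(α + ΣXᵢ, β + n).
Sum of counts S = 98 over n = 9 pages.
Posterior: Gamma(α+S, β+n) = Gamma(5.18+98, 1.78+9) = Gamma(103.18, 10.78).
Var = α/β² = 103.18/10.78² = 0.8879.

0.8879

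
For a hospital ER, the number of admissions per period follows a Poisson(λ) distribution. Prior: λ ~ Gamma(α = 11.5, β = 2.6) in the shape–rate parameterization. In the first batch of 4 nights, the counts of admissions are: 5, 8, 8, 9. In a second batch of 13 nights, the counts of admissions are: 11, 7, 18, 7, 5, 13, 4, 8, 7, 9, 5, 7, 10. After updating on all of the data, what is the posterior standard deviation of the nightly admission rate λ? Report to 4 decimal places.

0.6301

With a Gamma(shape α, rate β) prior, the Poisson likelihood is conjugate: the posterior is Gamma(α + ΣXᵢ, β + n).
Batch 1: sum of counts S = 30 over n = 4 nights.
After batch 1: Gamma(α+S, β+n) = Gamma(11.5+30, 2.6+4) = Gamma(41.5, 6.6).
Batch 2: sum of counts S = 111 over n = 13 nights.
After batch 2: Gamma(α+S, β+n) = Gamma(41.5+111, 6.6+13) = Gamma(152.5, 19.6).
SD = √α/β = √152.5/19.6 = 0.6301.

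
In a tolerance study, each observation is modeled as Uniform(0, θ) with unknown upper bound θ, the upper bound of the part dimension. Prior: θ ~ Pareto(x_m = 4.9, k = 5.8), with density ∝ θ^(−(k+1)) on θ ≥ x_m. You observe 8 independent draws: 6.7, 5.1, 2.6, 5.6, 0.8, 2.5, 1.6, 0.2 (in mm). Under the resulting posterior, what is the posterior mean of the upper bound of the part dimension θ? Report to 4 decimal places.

7.2234

A Pareto(scale x_m, shape k) prior on the upper bound θ of Uniform(0, θ) is conjugate: posterior is Pareto(max(x_m, max xᵢ), k + n).
Sample maximum = 6.7; prior scale x_m = 4.9 → posterior scale = max = 6.7.
Posterior shape = 5.8 + 8 = 13.8.
E[θ|data] = k·x_m/(k−1) = 13.8·6.7/12.8 = 7.2234.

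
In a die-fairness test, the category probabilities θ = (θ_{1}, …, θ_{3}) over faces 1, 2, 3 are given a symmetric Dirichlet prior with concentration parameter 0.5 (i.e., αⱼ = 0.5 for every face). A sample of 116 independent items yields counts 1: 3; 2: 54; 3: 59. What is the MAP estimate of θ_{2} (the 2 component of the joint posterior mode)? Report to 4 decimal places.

0.4672

The Dirichlet prior is conjugate to the Multinomial likelihood: each posterior αⱼ = prior αⱼ + observed count nⱼ.
Posterior concentration: (3.5, 54.5, 59.5), total = 117.5.
Joint mode component: (α_{2}−1)/(Σα−K) = 53.5/114.5 = 0.4672.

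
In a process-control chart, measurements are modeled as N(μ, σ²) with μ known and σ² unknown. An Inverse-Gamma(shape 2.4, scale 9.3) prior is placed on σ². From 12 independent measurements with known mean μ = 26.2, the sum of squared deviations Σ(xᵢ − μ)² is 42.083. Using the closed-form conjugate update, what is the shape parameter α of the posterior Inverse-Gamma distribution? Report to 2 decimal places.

8.40

With known mean μ and an Inverse-Gamma(α, β) prior on σ², the Normal likelihood is conjugate: posterior is Inv-Gamma(α + n/2, β + Σ(xᵢ−μ)²/2).
Posterior: Inv-Gamma(2.4 + 12/2, 9.3 + 42.083/2) = Inv-Gamma(8.40, 30.3415).
Posterior α = 8.40.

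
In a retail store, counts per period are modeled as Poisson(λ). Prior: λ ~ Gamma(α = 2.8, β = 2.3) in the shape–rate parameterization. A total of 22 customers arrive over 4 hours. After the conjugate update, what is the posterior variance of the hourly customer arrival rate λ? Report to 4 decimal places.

With a Gamma(shape α, rate β) prior, the Poisson likelihood is conjugate: the posterior is Gamma(α + ΣXᵢ, β + n).
Posterior: Gamma(α+S, β+n) = Gamma(2.8+22, 2.3+4) = Gamma(24.8, 6.3).
Var = α/β² = 24.8/6.3² = 0.6248.

0.6248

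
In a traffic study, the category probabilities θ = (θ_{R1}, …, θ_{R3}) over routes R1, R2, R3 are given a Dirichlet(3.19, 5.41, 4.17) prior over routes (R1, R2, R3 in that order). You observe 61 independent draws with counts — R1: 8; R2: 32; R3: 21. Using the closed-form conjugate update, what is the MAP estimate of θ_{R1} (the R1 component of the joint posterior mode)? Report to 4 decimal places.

0.1440

The Dirichlet prior is conjugate to the Multinomial likelihood: each posterior αⱼ = prior αⱼ + observed count nⱼ.
Posterior concentration: (11.19, 37.41, 25.17), total = 73.77.
Joint mode component: (α_{R1}−1)/(Σα−K) = 10.19/70.77 = 0.1440.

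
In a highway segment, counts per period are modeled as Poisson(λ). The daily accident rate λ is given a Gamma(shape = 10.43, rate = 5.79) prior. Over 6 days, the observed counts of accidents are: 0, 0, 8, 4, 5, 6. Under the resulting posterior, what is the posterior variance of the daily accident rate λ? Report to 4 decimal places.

0.2405

With a Gamma(shape α, rate β) prior, the Poisson likelihood is conjugate: the posterior is Gamma(α + ΣXᵢ, β + n).
Sum of counts S = 23 over n = 6 days.
Posterior: Gamma(α+S, β+n) = Gamma(10.43+23, 5.79+6) = Gamma(33.43, 11.79).
Var = α/β² = 33.43/11.79² = 0.2405.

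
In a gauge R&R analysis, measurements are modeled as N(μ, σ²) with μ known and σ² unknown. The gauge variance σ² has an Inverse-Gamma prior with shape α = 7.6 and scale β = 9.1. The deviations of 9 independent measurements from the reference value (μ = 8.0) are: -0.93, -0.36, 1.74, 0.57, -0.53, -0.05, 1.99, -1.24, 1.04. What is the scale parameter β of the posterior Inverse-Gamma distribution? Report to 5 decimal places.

14.70485

With known mean μ and an Inverse-Gamma(α, β) prior on σ², the Normal likelihood is conjugate: posterior is Inv-Gamma(α + n/2, β + Σ(xᵢ−μ)²/2).
Σ(xᵢ−μ)² = (-0.93)² + (-0.36)² + (1.74)² + (0.57)² + (-0.53)² + (-0.05)² + (1.99)² + (-1.24)² + (1.04)² = 11.2097.
Posterior: Inv-Gamma(7.6 + 9/2, 9.1 + 11.2097/2) = Inv-Gamma(12.10, 14.70485).
Posterior β = 14.70485.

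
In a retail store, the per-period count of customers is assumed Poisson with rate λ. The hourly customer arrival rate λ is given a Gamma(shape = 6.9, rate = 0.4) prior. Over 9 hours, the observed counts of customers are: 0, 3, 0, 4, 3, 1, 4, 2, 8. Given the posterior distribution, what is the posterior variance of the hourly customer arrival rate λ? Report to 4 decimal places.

With a Gamma(shape α, rate β) prior, the Poisson likelihood is conjugate: the posterior is Gamma(α + ΣXᵢ, β + n).
Sum of counts S = 25 over n = 9 hours.
Posterior: Gamma(α+S, β+n) = Gamma(6.9+25, 0.4+9) = Gamma(31.9, 9.4).
Var = α/β² = 31.9/9.4² = 0.3610.

0.3610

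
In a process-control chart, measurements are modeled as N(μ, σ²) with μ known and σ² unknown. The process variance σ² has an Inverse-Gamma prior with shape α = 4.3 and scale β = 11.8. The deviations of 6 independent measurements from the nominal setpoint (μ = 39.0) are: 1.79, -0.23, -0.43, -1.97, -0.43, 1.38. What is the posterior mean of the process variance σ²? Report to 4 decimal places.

2.6200

With known mean μ and an Inverse-Gamma(α, β) prior on σ², the Normal likelihood is conjugate: posterior is Inv-Gamma(α + n/2, β + Σ(xᵢ−μ)²/2).
Σ(xᵢ−μ)² = (1.79)² + (-0.23)² + (-0.43)² + (-1.97)² + (-0.43)² + (1.38)² = 9.4121.
Posterior: Inv-Gamma(4.3 + 6/2, 11.8 + 9.4121/2) = Inv-Gamma(7.30, 16.50605).
E[σ²|data] = β/(α−1) = 16.50605/6.30 = 2.6200.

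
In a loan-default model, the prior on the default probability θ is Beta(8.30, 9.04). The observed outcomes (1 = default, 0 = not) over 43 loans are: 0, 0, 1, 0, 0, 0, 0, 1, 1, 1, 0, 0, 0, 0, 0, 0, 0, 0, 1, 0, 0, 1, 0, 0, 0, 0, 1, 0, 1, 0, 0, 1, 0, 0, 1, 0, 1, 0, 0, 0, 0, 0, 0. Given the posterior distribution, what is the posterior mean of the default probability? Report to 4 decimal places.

The Beta prior is conjugate to a Binomial/Bernoulli likelihood; the update adds successes to α and failures to β.
Posterior: Beta(α+k, β+n−k) = Beta(8.30+11, 9.04+32) = Beta(19.30, 41.04).
Posterior mean = α/(α+β) = 19.30/60.34 = 0.3199.

0.3199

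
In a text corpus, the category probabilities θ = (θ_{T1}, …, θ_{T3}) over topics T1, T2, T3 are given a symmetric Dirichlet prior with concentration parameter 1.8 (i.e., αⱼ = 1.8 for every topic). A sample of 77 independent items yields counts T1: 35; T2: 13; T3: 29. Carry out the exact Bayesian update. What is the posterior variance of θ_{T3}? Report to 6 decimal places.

0.002807

The Dirichlet prior is conjugate to the Multinomial likelihood: each posterior αⱼ = prior αⱼ + observed count nⱼ.
Posterior concentration: (36.8, 14.8, 30.8), total = 82.4.
Var[θ_j] = α_j(Σα−α_j)/((Σα)²(Σα+1)) = 30.8·51.6/(82.4²·83.4) = 0.002807.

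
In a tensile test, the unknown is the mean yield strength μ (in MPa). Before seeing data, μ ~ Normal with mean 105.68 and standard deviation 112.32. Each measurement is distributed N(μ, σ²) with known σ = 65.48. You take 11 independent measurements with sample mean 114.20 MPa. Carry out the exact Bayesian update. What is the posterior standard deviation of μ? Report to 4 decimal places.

19.4449

For Normal data with known variance σ², a Normal(μ₀, σ₀²) prior on μ is conjugate. Posterior precision = 1/σ₀² + n/σ²; posterior mean is the precision-weighted average of μ₀ and x̄.
σ₀² = 112.32² = 12615.7824, σ² = 65.48² = 4287.6304; σ² + n·σ₀² = 4287.6304 + 11·12615.7824 = 143061.2368.
Posterior precision = 1/σ₀² + n/σ² = 1/12615.7824 + 11/4287.6304 = (σ² + n·σ₀²)/(σ₀²σ²) = 143061.2368/(12615.7824·4287.6304); posterior variance σₙ² = σ₀²σ²/(σ² + n·σ₀²) = 12615.7824·4287.6304/143061.2368 = 378.102506.
Posterior SD = √σₙ² = √(12615.7824·4287.6304/143061.2368) = 19.4449.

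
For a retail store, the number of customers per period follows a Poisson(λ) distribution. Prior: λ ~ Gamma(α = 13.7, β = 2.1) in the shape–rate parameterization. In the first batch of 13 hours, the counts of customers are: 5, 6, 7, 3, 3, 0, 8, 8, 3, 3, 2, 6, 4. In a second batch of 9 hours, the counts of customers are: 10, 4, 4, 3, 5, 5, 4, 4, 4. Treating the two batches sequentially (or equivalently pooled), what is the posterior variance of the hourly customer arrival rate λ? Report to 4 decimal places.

0.1975

With a Gamma(shape α, rate β) prior, the Poisson likelihood is conjugate: the posterior is Gamma(α + ΣXᵢ, β + n).
Batch 1: sum of counts S = 58 over n = 13 hours.
After batch 1: Gamma(α+S, β+n) = Gamma(13.7+58, 2.1+13) = Gamma(71.7, 15.1).
Batch 2: sum of counts S = 43 over n = 9 hours.
After batch 2: Gamma(α+S, β+n) = Gamma(71.7+43, 15.1+9) = Gamma(114.7, 24.1).
Var = α/β² = 114.7/24.1² = 0.1975.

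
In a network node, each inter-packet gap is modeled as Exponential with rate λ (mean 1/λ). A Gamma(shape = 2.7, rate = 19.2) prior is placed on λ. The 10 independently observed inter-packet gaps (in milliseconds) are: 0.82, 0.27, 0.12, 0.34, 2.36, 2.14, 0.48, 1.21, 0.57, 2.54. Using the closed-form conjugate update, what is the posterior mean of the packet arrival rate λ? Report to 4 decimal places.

With a Gamma(shape α, rate β) prior on the exponential rate λ, the posterior after n observations with total T = Σxᵢ is Gamma(α+n, β+T).
Sum of observations T = 10.85 milliseconds; n = 10.
Posterior: Gamma(2.7+10, 19.2+10.85) = Gamma(12.7, 30.05).
Posterior mean of λ = α/β = 12.7/30.05 = 0.4226.

0.4226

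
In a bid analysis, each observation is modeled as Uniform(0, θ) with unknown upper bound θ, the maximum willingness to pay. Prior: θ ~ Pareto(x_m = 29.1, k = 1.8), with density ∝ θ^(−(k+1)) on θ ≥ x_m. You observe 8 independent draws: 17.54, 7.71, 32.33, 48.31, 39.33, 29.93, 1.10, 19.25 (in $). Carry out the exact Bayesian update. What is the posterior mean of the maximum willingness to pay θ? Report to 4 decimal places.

53.7998

A Pareto(scale x_m, shape k) prior on the upper bound θ of Uniform(0, θ) is conjugate: posterior is Pareto(max(x_m, max xᵢ), k + n).
Sample maximum = 48.31; prior scale x_m = 29.1 → posterior scale = max = 48.31.
Posterior shape = 1.8 + 8 = 9.8.
E[θ|data] = k·x_m/(k−1) = 9.8·48.31/8.8 = 53.7998.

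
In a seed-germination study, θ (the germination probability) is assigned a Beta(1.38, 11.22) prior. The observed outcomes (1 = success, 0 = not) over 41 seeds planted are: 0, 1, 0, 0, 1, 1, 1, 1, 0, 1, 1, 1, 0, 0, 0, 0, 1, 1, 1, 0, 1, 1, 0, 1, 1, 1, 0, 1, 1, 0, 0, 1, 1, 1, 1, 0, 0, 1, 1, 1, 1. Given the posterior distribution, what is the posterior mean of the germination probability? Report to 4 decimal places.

0.5108

The Beta prior is conjugate to a Binomial/Bernoulli likelihood; the update adds successes to α and failures to β.
Posterior: Beta(α+k, β+n−k) = Beta(1.38+26, 11.22+15) = Beta(27.38, 26.22).
Posterior mean = α/(α+β) = 27.38/53.60 = 0.5108.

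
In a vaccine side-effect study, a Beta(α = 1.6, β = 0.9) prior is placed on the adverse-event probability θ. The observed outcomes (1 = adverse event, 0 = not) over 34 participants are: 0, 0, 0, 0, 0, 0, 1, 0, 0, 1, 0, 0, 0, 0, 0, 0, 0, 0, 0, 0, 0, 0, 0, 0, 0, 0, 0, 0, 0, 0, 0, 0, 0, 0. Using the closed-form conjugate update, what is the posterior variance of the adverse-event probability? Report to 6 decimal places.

The Beta prior is conjugate to a Binomial/Bernoulli likelihood; the update adds successes to α and failures to β.
Posterior: Beta(α+k, β+n−k) = Beta(1.6+2, 0.9+32) = Beta(3.6, 32.9).
Var = αβ/((α+β)²(α+β+1)) = 3.6·32.9/(36.5²·37.5) = 0.002371.

0.002371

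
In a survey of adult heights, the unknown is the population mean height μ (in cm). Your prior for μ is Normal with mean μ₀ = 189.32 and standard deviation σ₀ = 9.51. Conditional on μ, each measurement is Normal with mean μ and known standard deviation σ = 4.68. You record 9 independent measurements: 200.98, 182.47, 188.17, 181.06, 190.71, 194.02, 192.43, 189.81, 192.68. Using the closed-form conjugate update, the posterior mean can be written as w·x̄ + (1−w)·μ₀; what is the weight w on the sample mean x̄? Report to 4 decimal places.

0.9738

For Normal data with known variance σ², a Normal(μ₀, σ₀²) prior on μ is conjugate. Posterior precision = 1/σ₀² + n/σ²; posterior mean is the precision-weighted average of μ₀ and x̄.
σ₀² = 9.51² = 90.4401, σ² = 4.68² = 21.9024. Prior precision 1/σ₀² = 1/90.4401; data precision n/σ² = 9/21.9024.
w = (n/σ²)/(1/σ₀² + n/σ²) = n·σ₀²/(σ² + n·σ₀²) = 9·90.4401/(21.9024 + 9·90.4401) = 813.9609/835.8633 = 0.9738.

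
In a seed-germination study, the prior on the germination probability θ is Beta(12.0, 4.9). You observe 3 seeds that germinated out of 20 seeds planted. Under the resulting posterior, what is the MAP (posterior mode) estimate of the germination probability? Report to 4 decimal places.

0.4011

The Beta prior is conjugate to a Binomial/Bernoulli likelihood; the update adds successes to α and failures to β.
Posterior: Beta(α+k, β+n−k) = Beta(12.0+3, 4.9+17) = Beta(15.0, 21.9).
Mode of Beta(a,b) for a,b>1 is (a−1)/(a+b−2) = 14.0/34.9 = 0.4011.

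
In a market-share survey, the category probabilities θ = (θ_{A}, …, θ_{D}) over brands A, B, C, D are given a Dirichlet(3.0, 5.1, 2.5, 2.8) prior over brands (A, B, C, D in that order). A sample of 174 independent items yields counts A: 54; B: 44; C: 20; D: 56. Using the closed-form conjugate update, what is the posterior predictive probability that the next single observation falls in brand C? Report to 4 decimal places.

The Dirichlet prior is conjugate to the Multinomial likelihood: each posterior αⱼ = prior αⱼ + observed count nⱼ.
Posterior concentration: (57.0, 49.1, 22.5, 58.8), total = 187.4.
P(next = C | data) = α_{C}/Σα = 0.1201.

0.1201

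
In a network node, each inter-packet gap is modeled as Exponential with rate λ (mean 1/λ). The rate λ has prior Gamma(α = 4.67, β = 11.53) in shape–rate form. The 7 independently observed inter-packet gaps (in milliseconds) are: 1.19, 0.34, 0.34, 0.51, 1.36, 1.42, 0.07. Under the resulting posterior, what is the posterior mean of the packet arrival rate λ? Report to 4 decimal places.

0.6963

With a Gamma(shape α, rate β) prior on the exponential rate λ, the posterior after n observations with total T = Σxᵢ is Gamma(α+n, β+T).
Sum of observations T = 5.23 milliseconds; n = 7.
Posterior: Gamma(4.67+7, 11.53+5.23) = Gamma(11.67, 16.76).
Posterior mean of λ = α/β = 11.67/16.76 = 0.6963.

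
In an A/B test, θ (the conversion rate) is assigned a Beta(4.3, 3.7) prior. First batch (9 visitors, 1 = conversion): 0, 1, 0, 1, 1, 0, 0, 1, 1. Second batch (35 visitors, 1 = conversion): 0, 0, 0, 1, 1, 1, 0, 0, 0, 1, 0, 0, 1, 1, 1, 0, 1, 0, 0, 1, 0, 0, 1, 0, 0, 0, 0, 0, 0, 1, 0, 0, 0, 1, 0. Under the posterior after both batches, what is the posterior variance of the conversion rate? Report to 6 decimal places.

The Beta prior is conjugate to a Binomial/Bernoulli likelihood; the update adds successes to α and failures to β.
After batch 1: Beta(4.3+5, 3.7+4) = Beta(9.3, 7.7).
After batch 2: Beta(9.3+12, 7.7+23) = Beta(21.3, 30.7).
Var = αβ/((α+β)²(α+β+1)) = 21.3·30.7/(52.0²·53.0) = 0.004563.

0.004563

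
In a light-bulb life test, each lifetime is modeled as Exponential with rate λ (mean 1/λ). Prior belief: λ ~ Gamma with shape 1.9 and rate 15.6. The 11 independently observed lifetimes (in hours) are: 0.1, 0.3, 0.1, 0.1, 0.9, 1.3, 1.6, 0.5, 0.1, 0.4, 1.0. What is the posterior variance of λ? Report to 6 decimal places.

0.026653

With a Gamma(shape α, rate β) prior on the exponential rate λ, the posterior after n observations with total T = Σxᵢ is Gamma(α+n, β+T).
Sum of observations T = 6.4 hours; n = 11.
Posterior: Gamma(1.9+11, 15.6+6.4) = Gamma(12.9, 22.0).
Var = α/β² = 0.026653.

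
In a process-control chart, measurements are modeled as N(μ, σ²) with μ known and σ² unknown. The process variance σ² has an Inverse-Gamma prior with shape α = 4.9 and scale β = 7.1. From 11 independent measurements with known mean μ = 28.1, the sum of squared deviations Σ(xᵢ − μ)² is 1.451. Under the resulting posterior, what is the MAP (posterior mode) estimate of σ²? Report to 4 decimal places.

With known mean μ and an Inverse-Gamma(α, β) prior on σ², the Normal likelihood is conjugate: posterior is Inv-Gamma(α + n/2, β + Σ(xᵢ−μ)²/2).
Posterior: Inv-Gamma(4.9 + 11/2, 7.1 + 1.451/2) = Inv-Gamma(10.40, 7.8255).
Mode = β/(α+1) = 7.8255/11.40 = 0.6864.

0.6864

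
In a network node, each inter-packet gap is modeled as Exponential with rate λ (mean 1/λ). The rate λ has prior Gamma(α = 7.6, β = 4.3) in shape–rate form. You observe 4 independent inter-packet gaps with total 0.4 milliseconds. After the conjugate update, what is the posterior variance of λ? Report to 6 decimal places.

With a Gamma(shape α, rate β) prior on the exponential rate λ, the posterior after n observations with total T = Σxᵢ is Gamma(α+n, β+T).
Posterior: Gamma(7.6+4, 4.3+0.4) = Gamma(11.6, 4.7).
Var = α/β² = 0.525124.

0.525124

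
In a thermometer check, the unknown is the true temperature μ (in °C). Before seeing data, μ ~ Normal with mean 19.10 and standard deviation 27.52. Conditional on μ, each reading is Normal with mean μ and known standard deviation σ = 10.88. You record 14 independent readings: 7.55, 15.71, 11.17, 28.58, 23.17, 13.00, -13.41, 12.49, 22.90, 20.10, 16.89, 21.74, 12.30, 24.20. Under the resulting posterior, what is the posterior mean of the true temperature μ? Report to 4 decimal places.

For Normal data with known variance σ², a Normal(μ₀, σ₀²) prior on μ is conjugate. Posterior precision = 1/σ₀² + n/σ²; posterior mean is the precision-weighted average of μ₀ and x̄.
Σxᵢ = 7.55 + 15.71 + 11.17 + 28.58 + 23.17 + 13.00 + (-13.41) + 12.49 + 22.90 + 20.10 + 16.89 + 21.74 + 12.30 + 24.20 = 216.39, so n·x̄ = 216.39.
σ₀² = 27.52² = 757.3504, σ² = 10.88² = 118.3744; σ² + n·σ₀² = 118.3744 + 14·757.3504 = 10721.28.
Posterior mean = (μ₀/σ₀² + n·x̄/σ²)/(1/σ₀² + n/σ²) = (σ²·μ₀ + σ₀²·n·x̄)/(σ² + n·σ₀²) = (118.3744·19.10 + 757.3504·216.39)/10721.28 = 166144.004096/10721.28 = 15.4967.

15.4967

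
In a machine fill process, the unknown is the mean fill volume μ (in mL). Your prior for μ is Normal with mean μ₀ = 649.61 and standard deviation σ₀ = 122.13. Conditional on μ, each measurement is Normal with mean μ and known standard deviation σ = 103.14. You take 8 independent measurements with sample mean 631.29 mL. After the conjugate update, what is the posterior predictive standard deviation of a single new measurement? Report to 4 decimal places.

For Normal data with known variance σ², a Normal(μ₀, σ₀²) prior on μ is conjugate. Posterior precision = 1/σ₀² + n/σ²; posterior mean is the precision-weighted average of μ₀ and x̄.
σ₀² = 122.13² = 14915.7369, σ² = 103.14² = 10637.8596; σ² + n·σ₀² = 10637.8596 + 8·14915.7369 = 129963.7548.
Posterior precision = 1/σ₀² + n/σ² = 1/14915.7369 + 8/10637.8596 = (σ² + n·σ₀²)/(σ₀²σ²) = 129963.7548/(14915.7369·10637.8596); posterior variance σₙ² = σ₀²σ²/(σ² + n·σ₀²) = 14915.7369·10637.8596/129963.7548 = 1220.890511.
Predictive variance for one new observation = σₙ² + σ² = 14915.7369·10637.8596/129963.7548 + 10637.8596 = σ²·(σ₀² + 129963.7548)/129963.7548 = 10637.8596·144879.4917/129963.7548 = 11858.750111; SD = √(10637.8596·144879.4917/129963.7548) = 108.8979.

108.8979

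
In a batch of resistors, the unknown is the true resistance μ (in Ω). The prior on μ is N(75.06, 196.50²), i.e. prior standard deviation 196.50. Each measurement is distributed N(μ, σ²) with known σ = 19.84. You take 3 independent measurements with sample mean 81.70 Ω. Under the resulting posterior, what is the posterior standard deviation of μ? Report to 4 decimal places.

11.4352

For Normal data with known variance σ², a Normal(μ₀, σ₀²) prior on μ is conjugate. Posterior precision = 1/σ₀² + n/σ²; posterior mean is the precision-weighted average of μ₀ and x̄.
σ₀² = 196.50² = 38612.25, σ² = 19.84² = 393.6256; σ² + n·σ₀² = 393.6256 + 3·38612.25 = 116230.3756.
Posterior precision = 1/σ₀² + n/σ² = 1/38612.25 + 3/393.6256 = (σ² + n·σ₀²)/(σ₀²σ²) = 116230.3756/(38612.25·393.6256); posterior variance σₙ² = σ₀²σ²/(σ² + n·σ₀²) = 38612.25·393.6256/116230.3756 = 130.764183.
Posterior SD = √σₙ² = √(38612.25·393.6256/116230.3756) = 11.4352.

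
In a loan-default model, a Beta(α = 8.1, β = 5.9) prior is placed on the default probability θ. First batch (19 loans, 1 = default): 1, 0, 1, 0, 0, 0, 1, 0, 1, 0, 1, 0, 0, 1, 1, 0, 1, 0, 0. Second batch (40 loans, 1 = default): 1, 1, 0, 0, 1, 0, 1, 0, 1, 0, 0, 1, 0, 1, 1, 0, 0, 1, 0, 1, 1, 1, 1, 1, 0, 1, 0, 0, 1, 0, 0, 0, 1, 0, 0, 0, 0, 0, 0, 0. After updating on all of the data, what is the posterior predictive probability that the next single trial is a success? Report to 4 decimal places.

0.4534

The Beta prior is conjugate to a Binomial/Bernoulli likelihood; the update adds successes to α and failures to β.
After batch 1: Beta(8.1+8, 5.9+11) = Beta(16.1, 16.9).
After batch 2: Beta(16.1+17, 16.9+23) = Beta(33.1, 39.9).
For a single future Bernoulli trial, P(success | data) = α/(α+β) = 0.4534.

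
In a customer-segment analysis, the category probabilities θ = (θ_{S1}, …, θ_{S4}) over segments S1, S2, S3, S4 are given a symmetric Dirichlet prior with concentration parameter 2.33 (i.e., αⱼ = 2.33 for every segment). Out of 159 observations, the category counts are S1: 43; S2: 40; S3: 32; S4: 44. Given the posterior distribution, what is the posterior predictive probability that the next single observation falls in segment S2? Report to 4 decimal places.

0.2515

The Dirichlet prior is conjugate to the Multinomial likelihood: each posterior αⱼ = prior αⱼ + observed count nⱼ.
Posterior concentration: (45.33, 42.33, 34.33, 46.33), total = 168.32.
P(next = S2 | data) = α_{S2}/Σα = 0.2515.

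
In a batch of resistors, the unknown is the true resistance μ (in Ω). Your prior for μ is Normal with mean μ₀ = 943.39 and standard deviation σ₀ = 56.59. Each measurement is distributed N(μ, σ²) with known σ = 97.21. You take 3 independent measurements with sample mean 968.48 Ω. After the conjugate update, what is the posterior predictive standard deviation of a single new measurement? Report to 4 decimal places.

For Normal data with known variance σ², a Normal(μ₀, σ₀²) prior on μ is conjugate. Posterior precision = 1/σ₀² + n/σ²; posterior mean is the precision-weighted average of μ₀ and x̄.
σ₀² = 56.59² = 3202.4281, σ² = 97.21² = 9449.7841; σ² + n·σ₀² = 9449.7841 + 3·3202.4281 = 19057.0684.
Posterior precision = 1/σ₀² + n/σ² = 1/3202.4281 + 3/9449.7841 = (σ² + n·σ₀²)/(σ₀²σ²) = 19057.0684/(3202.4281·9449.7841); posterior variance σₙ² = σ₀²σ²/(σ² + n·σ₀²) = 3202.4281·9449.7841/19057.0684 = 1587.980560.
Predictive variance for one new observation = σₙ² + σ² = 3202.4281·9449.7841/19057.0684 + 9449.7841 = σ²·(σ₀² + 19057.0684)/19057.0684 = 9449.7841·22259.4965/19057.0684 = 11037.764660; SD = √(9449.7841·22259.4965/19057.0684) = 105.0608.

105.0608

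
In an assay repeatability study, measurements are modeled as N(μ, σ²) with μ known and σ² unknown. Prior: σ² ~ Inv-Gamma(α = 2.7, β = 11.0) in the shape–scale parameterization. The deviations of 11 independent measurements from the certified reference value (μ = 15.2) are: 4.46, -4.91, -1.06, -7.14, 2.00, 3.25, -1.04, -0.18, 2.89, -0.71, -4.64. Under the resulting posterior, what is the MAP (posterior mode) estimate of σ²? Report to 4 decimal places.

With known mean μ and an Inverse-Gamma(α, β) prior on σ², the Normal likelihood is conjugate: posterior is Inv-Gamma(α + n/2, β + Σ(xᵢ−μ)²/2).
Σ(xᵢ−μ)² = (4.46)² + (-4.91)² + (-1.06)² + (-7.14)² + (2.00)² + (3.25)² + (-1.04)² + (-0.18)² + (2.89)² + (-0.71)² + (-4.64)² = 142.1652.
Posterior: Inv-Gamma(2.7 + 11/2, 11.0 + 142.1652/2) = Inv-Gamma(8.20, 82.08260).
Mode = β/(α+1) = 82.08260/9.20 = 8.9220.

8.9220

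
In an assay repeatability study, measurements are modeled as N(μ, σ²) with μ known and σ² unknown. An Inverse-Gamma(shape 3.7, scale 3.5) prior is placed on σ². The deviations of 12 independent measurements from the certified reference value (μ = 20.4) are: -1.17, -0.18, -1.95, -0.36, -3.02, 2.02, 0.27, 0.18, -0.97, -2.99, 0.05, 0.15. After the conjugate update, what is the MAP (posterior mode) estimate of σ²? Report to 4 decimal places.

1.6610

With known mean μ and an Inverse-Gamma(α, β) prior on σ², the Normal likelihood is conjugate: posterior is Inv-Gamma(α + n/2, β + Σ(xᵢ−μ)²/2).
Σ(xᵢ−μ)² = (-1.17)² + (-0.18)² + (-1.95)² + (-0.36)² + (-3.02)² + (2.02)² + (0.27)² + (0.18)² + (-0.97)² + (-2.99)² + (0.05)² + (0.15)² = 28.5455.
Posterior: Inv-Gamma(3.7 + 12/2, 3.5 + 28.5455/2) = Inv-Gamma(9.70, 17.77275).
Mode = β/(α+1) = 17.77275/10.70 = 1.6610.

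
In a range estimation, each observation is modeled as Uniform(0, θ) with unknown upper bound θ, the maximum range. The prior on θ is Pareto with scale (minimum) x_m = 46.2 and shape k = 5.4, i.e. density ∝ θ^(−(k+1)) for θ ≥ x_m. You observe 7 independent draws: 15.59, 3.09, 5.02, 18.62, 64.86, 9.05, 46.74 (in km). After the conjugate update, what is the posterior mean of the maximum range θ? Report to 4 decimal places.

A Pareto(scale x_m, shape k) prior on the upper bound θ of Uniform(0, θ) is conjugate: posterior is Pareto(max(x_m, max xᵢ), k + n).
Sample maximum = 64.86; prior scale x_m = 46.2 → posterior scale = max = 64.86.
Posterior shape = 5.4 + 7 = 12.4.
E[θ|data] = k·x_m/(k−1) = 12.4·64.86/11.4 = 70.5495.

70.5495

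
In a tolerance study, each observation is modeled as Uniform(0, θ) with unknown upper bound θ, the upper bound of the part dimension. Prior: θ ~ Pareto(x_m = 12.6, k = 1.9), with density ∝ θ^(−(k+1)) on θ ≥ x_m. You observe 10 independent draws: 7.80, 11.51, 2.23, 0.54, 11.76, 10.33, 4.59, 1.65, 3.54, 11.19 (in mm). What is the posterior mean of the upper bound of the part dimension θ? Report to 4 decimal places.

A Pareto(scale x_m, shape k) prior on the upper bound θ of Uniform(0, θ) is conjugate: posterior is Pareto(max(x_m, max xᵢ), k + n).
Sample maximum = 11.76; prior scale x_m = 12.6 → posterior scale = max = 12.60.
Posterior shape = 1.9 + 10 = 11.9.
E[θ|data] = k·x_m/(k−1) = 11.9·12.60/10.9 = 13.7560.

13.7560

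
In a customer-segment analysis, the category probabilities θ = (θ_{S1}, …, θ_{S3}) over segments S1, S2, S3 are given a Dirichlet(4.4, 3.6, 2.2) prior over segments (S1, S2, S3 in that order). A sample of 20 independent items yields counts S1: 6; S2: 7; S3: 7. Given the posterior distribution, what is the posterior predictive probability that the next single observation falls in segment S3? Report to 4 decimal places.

0.3046

The Dirichlet prior is conjugate to the Multinomial likelihood: each posterior αⱼ = prior αⱼ + observed count nⱼ.
Posterior concentration: (10.4, 10.6, 9.2), total = 30.2.
P(next = S3 | data) = α_{S3}/Σα = 0.3046.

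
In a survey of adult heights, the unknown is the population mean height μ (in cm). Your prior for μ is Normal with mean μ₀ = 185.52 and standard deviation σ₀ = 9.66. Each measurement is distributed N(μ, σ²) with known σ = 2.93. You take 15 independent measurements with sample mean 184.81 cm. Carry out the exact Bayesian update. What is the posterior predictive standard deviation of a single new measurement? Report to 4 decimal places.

3.0255

For Normal data with known variance σ², a Normal(μ₀, σ₀²) prior on μ is conjugate. Posterior precision = 1/σ₀² + n/σ²; posterior mean is the precision-weighted average of μ₀ and x̄.
σ₀² = 9.66² = 93.3156, σ² = 2.93² = 8.5849; σ² + n·σ₀² = 8.5849 + 15·93.3156 = 1408.3189.
Posterior precision = 1/σ₀² + n/σ² = 1/93.3156 + 15/8.5849 = (σ² + n·σ₀²)/(σ₀²σ²) = 1408.3189/(93.3156·8.5849); posterior variance σₙ² = σ₀²σ²/(σ² + n·σ₀²) = 93.3156·8.5849/1408.3189 = 0.568838.
Predictive variance for one new observation = σₙ² + σ² = 93.3156·8.5849/1408.3189 + 8.5849 = σ²·(σ₀² + 1408.3189)/1408.3189 = 8.5849·1501.6345/1408.3189 = 9.153738; SD = √(8.5849·1501.6345/1408.3189) = 3.0255.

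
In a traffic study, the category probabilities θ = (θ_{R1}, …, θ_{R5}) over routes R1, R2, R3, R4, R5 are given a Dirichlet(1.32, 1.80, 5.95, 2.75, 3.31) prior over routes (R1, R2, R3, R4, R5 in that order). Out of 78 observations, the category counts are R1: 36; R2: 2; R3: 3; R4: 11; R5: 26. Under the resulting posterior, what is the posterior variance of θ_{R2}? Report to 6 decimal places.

0.000416

The Dirichlet prior is conjugate to the Multinomial likelihood: each posterior αⱼ = prior αⱼ + observed count nⱼ.
Posterior concentration: (37.32, 3.80, 8.95, 13.75, 29.31), total = 93.13.
Var[θ_j] = α_j(Σα−α_j)/((Σα)²(Σα+1)) = 3.80·89.33/(93.13²·94.13) = 0.000416.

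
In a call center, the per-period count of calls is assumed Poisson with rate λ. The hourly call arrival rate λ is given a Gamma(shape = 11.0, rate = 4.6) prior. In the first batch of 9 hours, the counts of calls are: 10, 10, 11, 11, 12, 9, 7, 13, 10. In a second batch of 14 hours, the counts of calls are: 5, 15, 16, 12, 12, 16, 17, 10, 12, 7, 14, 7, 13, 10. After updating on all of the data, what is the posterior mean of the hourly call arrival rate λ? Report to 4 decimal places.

With a Gamma(shape α, rate β) prior, the Poisson likelihood is conjugate: the posterior is Gamma(α + ΣXᵢ, β + n).
Batch 1: sum of counts S = 93 over n = 9 hours.
After batch 1: Gamma(α+S, β+n) = Gamma(11.0+93, 4.6+9) = Gamma(104.0, 13.6).
Batch 2: sum of counts S = 166 over n = 14 hours.
After batch 2: Gamma(α+S, β+n) = Gamma(104.0+166, 13.6+14) = Gamma(270.0, 27.6).
Posterior mean = α/β = 270.0/27.6 = 9.7826.

9.7826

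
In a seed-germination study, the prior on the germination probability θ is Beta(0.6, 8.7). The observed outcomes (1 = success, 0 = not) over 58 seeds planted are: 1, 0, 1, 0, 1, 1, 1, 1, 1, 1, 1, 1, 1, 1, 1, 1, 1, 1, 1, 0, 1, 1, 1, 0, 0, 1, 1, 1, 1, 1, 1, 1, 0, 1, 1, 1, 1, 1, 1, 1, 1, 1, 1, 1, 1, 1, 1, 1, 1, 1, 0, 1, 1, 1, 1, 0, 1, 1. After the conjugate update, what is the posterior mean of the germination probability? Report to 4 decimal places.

0.7519

The Beta prior is conjugate to a Binomial/Bernoulli likelihood; the update adds successes to α and failures to β.
Posterior: Beta(α+k, β+n−k) = Beta(0.6+50, 8.7+8) = Beta(50.6, 16.7).
Posterior mean = α/(α+β) = 50.6/67.3 = 0.7519.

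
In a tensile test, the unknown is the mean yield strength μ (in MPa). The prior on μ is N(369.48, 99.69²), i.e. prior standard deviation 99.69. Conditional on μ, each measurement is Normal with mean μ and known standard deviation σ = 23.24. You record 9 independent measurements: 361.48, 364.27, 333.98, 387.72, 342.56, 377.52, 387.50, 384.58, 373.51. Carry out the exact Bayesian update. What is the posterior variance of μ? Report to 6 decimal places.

For Normal data with known variance σ², a Normal(μ₀, σ₀²) prior on μ is conjugate. Posterior precision = 1/σ₀² + n/σ²; posterior mean is the precision-weighted average of μ₀ and x̄.
σ₀² = 99.69² = 9938.0961, σ² = 23.24² = 540.0976; σ² + n·σ₀² = 540.0976 + 9·9938.0961 = 89982.9625.
Posterior precision = 1/σ₀² + n/σ² = 1/9938.0961 + 9/540.0976 = (σ² + n·σ₀²)/(σ₀²σ²) = 89982.9625/(9938.0961·540.0976); posterior variance σₙ² = σ₀²σ²/(σ² + n·σ₀²) = 9938.0961·540.0976/89982.9625 = 59.650646.

59.650646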